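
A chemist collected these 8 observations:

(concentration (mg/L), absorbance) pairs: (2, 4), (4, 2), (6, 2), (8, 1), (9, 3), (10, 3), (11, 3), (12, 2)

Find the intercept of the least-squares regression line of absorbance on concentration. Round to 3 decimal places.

n = 8, Σx = 62, Σy = 20, Σxy = 150, Σx² = 566
Sxx = Σx² − (Σx)²/n = 566 − 480.5 = 85.5
Sxy = Σxy − (Σx)(Σy)/n = 150 − 155 = -5
b = Sxy/Sxx = -5/85.5 = -0.058480
a = ȳ − b·x̄ = 2.5 − (-0.058480)·7.75 = 2.953216

2.953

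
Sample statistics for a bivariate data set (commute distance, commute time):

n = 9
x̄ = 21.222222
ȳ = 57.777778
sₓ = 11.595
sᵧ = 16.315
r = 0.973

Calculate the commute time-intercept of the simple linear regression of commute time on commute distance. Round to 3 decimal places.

b = r · sᵧ/sₓ = 0.973 · 16.315/11.595 = 1.369081
a = ȳ − b·x̄ = 57.777778 − 1.369081·21.222222 = 28.722836

28.723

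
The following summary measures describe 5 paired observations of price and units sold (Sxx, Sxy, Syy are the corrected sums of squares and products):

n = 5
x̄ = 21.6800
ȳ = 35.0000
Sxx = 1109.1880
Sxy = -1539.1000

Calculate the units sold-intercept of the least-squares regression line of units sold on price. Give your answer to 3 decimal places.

65.083

b = Sxy/Sxx = -1539.1/1109.188 = -1.387592
a = ȳ − b·x̄ = 35 − (-1.387592)·21.68 = 65.082987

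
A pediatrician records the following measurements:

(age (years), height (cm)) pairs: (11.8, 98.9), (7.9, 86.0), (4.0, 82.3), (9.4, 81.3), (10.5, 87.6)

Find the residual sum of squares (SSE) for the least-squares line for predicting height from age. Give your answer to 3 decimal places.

107.708

n = 5, Σx = 43.6, Σy = 436.1, Σxy = 3859.64, Σx² = 416.26, Σy² = 38233.95
Sxx = Σx² − (Σx)²/n = 416.26 − 380.192 = 36.068
Sxy = Σxy − (Σx)(Σy)/n = 3859.64 − 3802.792 = 56.848
Syy = Σy² − (Σy)²/n = 38233.95 − 38036.642 = 197.308
b = Sxy/Sxx = 56.848/36.068 = 1.576134
SSE = Syy − b·Sxy = 197.308 − 1.576134·56.848 = 107.707936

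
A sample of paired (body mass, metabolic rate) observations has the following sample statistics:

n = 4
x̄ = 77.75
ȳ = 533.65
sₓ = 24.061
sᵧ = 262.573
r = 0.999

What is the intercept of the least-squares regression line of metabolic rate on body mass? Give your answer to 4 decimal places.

b = r · sᵧ/sₓ = 0.999 · 262.573/24.061 = 10.901892
a = ȳ − b·x̄ = 533.65 − 10.901892·77.75 = -313.972115

-313.9721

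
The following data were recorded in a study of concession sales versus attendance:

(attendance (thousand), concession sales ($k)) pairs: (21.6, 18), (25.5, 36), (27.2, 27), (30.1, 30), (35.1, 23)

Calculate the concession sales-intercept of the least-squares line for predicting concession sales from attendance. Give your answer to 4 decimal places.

23.2928

n = 5, Σx = 139.5, Σy = 134, Σxy = 3751.5, Σx² = 3994.67
Sxx = Σx² − (Σx)²/n = 3994.67 − 3892.05 = 102.62
Sxy = Σxy − (Σx)(Σy)/n = 3751.5 − 3738.6 = 12.9
b = Sxy/Sxx = 12.9/102.62 = 0.125706
a = ȳ − b·x̄ = 26.8 − 0.125706·27.9 = 23.292789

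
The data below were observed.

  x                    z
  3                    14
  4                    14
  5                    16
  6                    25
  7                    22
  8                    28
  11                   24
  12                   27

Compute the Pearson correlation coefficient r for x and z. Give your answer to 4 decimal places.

n = 8, Σx = 56, Σy = 170, Σxy = 1294, Σx² = 464, Σy² = 3846
Sxx = Σx² − (Σx)²/n = 464 − 392 = 72
Sxy = Σxy − (Σx)(Σy)/n = 1294 − 1190 = 104
Syy = Σy² − (Σy)²/n = 3846 − 3612.5 = 233.5
r = Sxy/√(Sxx·Syy) = 104/√(16812) = 104/129.661097 = 0.802091

0.8021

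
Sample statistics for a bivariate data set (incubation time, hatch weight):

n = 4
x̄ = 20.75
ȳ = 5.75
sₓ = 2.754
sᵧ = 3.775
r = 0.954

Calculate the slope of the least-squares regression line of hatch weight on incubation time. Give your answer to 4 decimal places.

1.3077

b = r · sᵧ/sₓ = 0.954 · 3.775/2.754 = 1.307680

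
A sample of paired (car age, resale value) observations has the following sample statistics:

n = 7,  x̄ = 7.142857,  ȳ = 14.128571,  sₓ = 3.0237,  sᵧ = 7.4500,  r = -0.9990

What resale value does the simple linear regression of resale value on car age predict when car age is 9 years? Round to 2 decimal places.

9.56

b = r · sᵧ/sₓ = -0.999 · 7.45/3.0237 = -2.461405
a = ȳ − b·x̄ = 14.128571 − (-2.461405)·7.142857 = 31.710034
ŷ(9) = a + b·9 = 31.710034 + (-2.461405)·9 = 9.557390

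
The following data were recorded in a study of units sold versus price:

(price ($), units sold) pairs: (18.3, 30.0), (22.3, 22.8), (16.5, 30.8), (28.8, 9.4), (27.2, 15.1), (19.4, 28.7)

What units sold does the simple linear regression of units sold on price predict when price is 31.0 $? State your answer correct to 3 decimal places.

7.189

n = 6, Σx = 132.5, Σy = 136.8, Σxy = 2803.86, Σx² = 3050.07
Sxx = Σx² − (Σx)²/n = 3050.07 − 2926.041667 = 124.028333
Sxy = Σxy − (Σx)(Σy)/n = 2803.86 − 3021 = -217.14
b = Sxy/Sxx = -217.14/124.028333 = -1.750729
a = ȳ − b·x̄ = 22.8 − (-1.750729)·22.083333 = 61.461932
ŷ(31.0) = a + b·31.0 = 61.461932 + (-1.750729)·31 = 7.189333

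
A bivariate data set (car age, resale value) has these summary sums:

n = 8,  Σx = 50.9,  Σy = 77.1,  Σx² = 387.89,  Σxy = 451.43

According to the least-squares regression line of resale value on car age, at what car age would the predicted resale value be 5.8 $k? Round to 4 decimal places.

12.6446

Sxx = Σx² − (Σx)²/n = 387.89 − 323.85125 = 64.03875
Sxy = Σxy − (Σx)(Σy)/n = 451.43 − 490.54875 = -39.11875
b = Sxy/Sxx = -39.11875/64.03875 = -0.610861
a = ȳ − b·x̄ = 9.6375 − (-0.610861)·6.3625 = 13.524101
Set a + b·x = 5.8: x = (5.8 − 13.524101) / (-0.610861) = 12.644621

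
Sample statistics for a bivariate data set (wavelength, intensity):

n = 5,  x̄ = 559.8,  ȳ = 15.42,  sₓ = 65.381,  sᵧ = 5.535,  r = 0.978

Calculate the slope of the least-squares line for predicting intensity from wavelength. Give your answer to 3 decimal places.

b = r · sᵧ/sₓ = 0.978 · 5.535/65.381 = 0.082795

0.083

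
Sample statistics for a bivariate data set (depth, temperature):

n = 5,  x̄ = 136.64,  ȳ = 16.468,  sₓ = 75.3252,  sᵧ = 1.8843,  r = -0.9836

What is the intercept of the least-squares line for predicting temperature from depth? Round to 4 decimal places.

b = r · sᵧ/sₓ = -0.9836 · 1.8843/75.3252 = -0.024605
a = ȳ − b·x̄ = 16.468 − (-0.024605)·136.64 = 19.830065

19.8301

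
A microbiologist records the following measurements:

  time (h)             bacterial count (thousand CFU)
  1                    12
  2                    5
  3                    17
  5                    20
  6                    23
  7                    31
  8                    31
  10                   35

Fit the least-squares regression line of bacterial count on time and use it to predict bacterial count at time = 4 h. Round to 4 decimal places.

17.8148

n = 8, Σx = 42, Σy = 174, Σxy = 1126, Σx² = 288
Sxx = Σx² − (Σx)²/n = 288 − 220.5 = 67.5
Sxy = Σxy − (Σx)(Σy)/n = 1126 − 913.5 = 212.5
b = Sxy/Sxx = 212.5/67.5 = 3.148148
a = ȳ − b·x̄ = 21.75 − 3.148148·5.25 = 5.222222
ŷ(4) = a + b·4 = 5.222222 + 3.148148·4 = 17.814815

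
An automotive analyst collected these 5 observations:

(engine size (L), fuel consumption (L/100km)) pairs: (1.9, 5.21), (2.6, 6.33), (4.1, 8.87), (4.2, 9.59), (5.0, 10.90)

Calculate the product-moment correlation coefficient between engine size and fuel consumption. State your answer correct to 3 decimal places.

0.996

n = 5, Σx = 17.8, Σy = 40.9, Σxy = 157.502, Σx² = 69.82, Σy² = 356.668
Sxx = Σx² − (Σx)²/n = 69.82 − 63.368 = 6.452
Sxy = Σxy − (Σx)(Σy)/n = 157.502 − 145.604 = 11.898
Syy = Σy² − (Σy)²/n = 356.668 − 334.562 = 22.106
r = Sxy/√(Sxx·Syy) = 11.898/√(142.627912) = 11.898/11.942693 = 0.996258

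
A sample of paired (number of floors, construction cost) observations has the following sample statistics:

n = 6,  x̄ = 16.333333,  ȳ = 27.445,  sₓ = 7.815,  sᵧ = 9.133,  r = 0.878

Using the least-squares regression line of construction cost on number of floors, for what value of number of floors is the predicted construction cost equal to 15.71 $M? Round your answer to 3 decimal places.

4.897

b = r · sᵧ/sₓ = 0.878 · 9.133/7.815 = 1.026075
a = ȳ − b·x̄ = 27.445 − 1.026075·16.333333 = 10.685780
Set a + b·x = 15.71: x = (15.71 − 10.685780) / 1.026075 = 4.896544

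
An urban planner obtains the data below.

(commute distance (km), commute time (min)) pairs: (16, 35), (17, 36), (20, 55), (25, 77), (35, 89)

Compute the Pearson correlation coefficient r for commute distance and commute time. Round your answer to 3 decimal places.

0.948

n = 5, Σx = 113, Σy = 292, Σxy = 7312, Σx² = 2795, Σy² = 19396
Sxx = Σx² − (Σx)²/n = 2795 − 2553.8 = 241.2
Sxy = Σxy − (Σx)(Σy)/n = 7312 − 6599.2 = 712.8
Syy = Σy² − (Σy)²/n = 19396 − 17052.8 = 2343.2
r = Sxy/√(Sxx·Syy) = 712.8/√(565179.84) = 712.8/751.784437 = 0.948144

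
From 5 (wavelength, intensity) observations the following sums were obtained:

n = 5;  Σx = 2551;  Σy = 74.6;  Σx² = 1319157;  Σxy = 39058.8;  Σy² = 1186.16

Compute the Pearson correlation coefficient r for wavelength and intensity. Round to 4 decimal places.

0.8787

Sxx = Σx² − (Σx)²/n = 1319157 − 1301520.2 = 17636.8
Sxy = Σxy − (Σx)(Σy)/n = 39058.8 − 38060.92 = 997.88
Syy = Σy² − (Σy)²/n = 1186.16 − 1113.032 = 73.128
r = Sxy/√(Sxx·Syy) = 997.88/√(1289743.9104) = 997.88/1135.668926 = 0.878672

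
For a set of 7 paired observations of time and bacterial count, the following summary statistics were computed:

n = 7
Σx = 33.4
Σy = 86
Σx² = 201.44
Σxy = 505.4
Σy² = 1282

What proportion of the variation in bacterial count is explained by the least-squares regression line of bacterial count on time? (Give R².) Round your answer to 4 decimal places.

Sxx = Σx² − (Σx)²/n = 201.44 − 159.365714 = 42.074286
Sxy = Σxy − (Σx)(Σy)/n = 505.4 − 410.342857 = 95.057143
Syy = Σy² − (Σy)²/n = 1282 − 1056.571429 = 225.428571
R² = Sxy²/(Sxx·Syy) = (95.057143)²/(42.074286·225.428571) = 0.952673

0.9527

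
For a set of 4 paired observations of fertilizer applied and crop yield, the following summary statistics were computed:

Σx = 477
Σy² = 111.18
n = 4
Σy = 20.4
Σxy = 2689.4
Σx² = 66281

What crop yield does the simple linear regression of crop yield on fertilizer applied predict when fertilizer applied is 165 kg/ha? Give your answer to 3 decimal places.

6.350

Sxx = Σx² − (Σx)²/n = 66281 − 56882.25 = 9398.75
Sxy = Σxy − (Σx)(Σy)/n = 2689.4 − 2432.7 = 256.7
b = Sxy/Sxx = 256.7/9398.75 = 0.027312
a = ȳ − b·x̄ = 5.1 − 0.027312·119.25 = 1.843027
ŷ(165) = a + b·165 = 1.843027 + 0.027312·165 = 6.349531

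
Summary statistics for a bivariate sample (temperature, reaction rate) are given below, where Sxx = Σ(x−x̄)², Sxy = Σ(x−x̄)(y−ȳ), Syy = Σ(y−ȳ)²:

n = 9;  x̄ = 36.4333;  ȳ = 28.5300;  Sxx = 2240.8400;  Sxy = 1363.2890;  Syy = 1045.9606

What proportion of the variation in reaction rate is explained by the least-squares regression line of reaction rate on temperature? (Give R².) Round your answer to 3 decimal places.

R² = Sxy²/(Sxx·Syy) = (1363.289)²/(2240.84·1045.9606) = 0.792957

0.793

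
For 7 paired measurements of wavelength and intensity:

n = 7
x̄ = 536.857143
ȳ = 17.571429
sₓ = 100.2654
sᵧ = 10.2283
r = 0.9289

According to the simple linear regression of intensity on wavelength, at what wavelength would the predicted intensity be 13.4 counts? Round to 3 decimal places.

492.836

b = r · sᵧ/sₓ = 0.9289 · 10.2283/100.2654 = 0.094759
a = ȳ − b·x̄ = 17.571429 − 0.094759·536.857143 = -33.300718
Set a + b·x = 13.4: x = (13.4 − (-33.300718)) / 0.094759 = 492.835776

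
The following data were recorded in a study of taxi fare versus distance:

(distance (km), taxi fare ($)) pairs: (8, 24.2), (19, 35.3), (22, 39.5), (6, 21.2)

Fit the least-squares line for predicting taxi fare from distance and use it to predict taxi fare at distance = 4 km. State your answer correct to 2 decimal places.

19.32

n = 4, Σx = 55, Σy = 120.2, Σxy = 1860.5, Σx² = 945
Sxx = Σx² − (Σx)²/n = 945 − 756.25 = 188.75
Sxy = Σxy − (Σx)(Σy)/n = 1860.5 − 1652.75 = 207.75
b = Sxy/Sxx = 207.75/188.75 = 1.100662
a = ȳ − b·x̄ = 30.05 − 1.100662·13.75 = 14.915894
ŷ(4) = a + b·4 = 14.915894 + 1.100662·4 = 19.318543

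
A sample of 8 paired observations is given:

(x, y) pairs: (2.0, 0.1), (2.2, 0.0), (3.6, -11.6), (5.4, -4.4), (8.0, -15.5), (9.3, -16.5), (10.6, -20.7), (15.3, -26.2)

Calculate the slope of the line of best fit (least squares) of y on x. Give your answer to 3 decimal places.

-1.961

n = 8, Σx = 56.4, Σy = -94.8, Σxy = -963.05, Σx² = 547.9
Sxx = Σx² − (Σx)²/n = 547.9 − 397.62 = 150.28
Sxy = Σxy − (Σx)(Σy)/n = -963.05 − (-668.34) = -294.71
b = Sxy/Sxx = -294.71/150.28 = -1.961073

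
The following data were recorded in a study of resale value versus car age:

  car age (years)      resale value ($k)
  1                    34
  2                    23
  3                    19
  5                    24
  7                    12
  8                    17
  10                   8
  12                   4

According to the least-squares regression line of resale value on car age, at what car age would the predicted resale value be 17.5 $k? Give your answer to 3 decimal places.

n = 8, Σx = 48, Σy = 141, Σxy = 605, Σx² = 396
Sxx = Σx² − (Σx)²/n = 396 − 288 = 108
Sxy = Σxy − (Σx)(Σy)/n = 605 − 846 = -241
b = Sxy/Sxx = -241/108 = -2.231481
a = ȳ − b·x̄ = 17.625 − (-2.231481)·6 = 31.013889
Set a + b·x = 17.5: x = (17.5 − 31.013889) / (-2.231481) = 6.056017

6.056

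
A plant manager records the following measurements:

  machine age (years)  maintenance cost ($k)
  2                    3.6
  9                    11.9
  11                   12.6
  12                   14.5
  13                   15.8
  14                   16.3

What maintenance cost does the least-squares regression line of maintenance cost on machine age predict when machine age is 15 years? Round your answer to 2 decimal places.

n = 6, Σx = 61, Σy = 74.7, Σxy = 860.5, Σx² = 715
Sxx = Σx² − (Σx)²/n = 715 − 620.166667 = 94.833333
Sxy = Σxy − (Σx)(Σy)/n = 860.5 − 759.45 = 101.05
b = Sxy/Sxx = 101.05/94.833333 = 1.065554
a = ȳ − b·x̄ = 12.45 − 1.065554·10.166667 = 1.616872
ŷ(15) = a + b·15 = 1.616872 + 1.065554·15 = 17.600176

17.60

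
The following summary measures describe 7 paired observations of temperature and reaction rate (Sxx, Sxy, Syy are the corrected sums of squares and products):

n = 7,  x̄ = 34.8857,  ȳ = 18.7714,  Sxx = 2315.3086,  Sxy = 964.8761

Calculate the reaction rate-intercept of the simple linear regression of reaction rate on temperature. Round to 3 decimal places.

4.233

b = Sxy/Sxx = 964.8761/2315.3086 = 0.416738
a = ȳ − b·x̄ = 18.7714 − 0.416738·34.8857 = 4.233218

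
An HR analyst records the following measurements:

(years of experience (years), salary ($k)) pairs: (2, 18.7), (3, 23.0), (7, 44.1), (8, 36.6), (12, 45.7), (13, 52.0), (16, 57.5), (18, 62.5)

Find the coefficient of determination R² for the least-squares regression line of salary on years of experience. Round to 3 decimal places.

0.938

n = 8, Σx = 79, Σy = 340.1, Σxy = 3977.3, Σx² = 1019, Σy² = 16168.05
Sxx = Σx² − (Σx)²/n = 1019 − 780.125 = 238.875
Sxy = Σxy − (Σx)(Σy)/n = 3977.3 − 3358.4875 = 618.8125
Syy = Σy² − (Σy)²/n = 16168.05 − 14458.50125 = 1709.54875
R² = Sxy²/(Sxx·Syy) = (618.8125)²/(238.875·1709.54875) = 0.937704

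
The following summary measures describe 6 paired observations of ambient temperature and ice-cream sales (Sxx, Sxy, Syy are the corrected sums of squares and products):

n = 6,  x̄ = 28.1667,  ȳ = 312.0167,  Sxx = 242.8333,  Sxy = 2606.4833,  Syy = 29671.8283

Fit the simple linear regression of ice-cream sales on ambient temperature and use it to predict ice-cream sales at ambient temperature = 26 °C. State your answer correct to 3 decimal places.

b = Sxy/Sxx = 2606.4833/242.8333 = 10.733632
a = ȳ − b·x̄ = 312.0167 − 10.733632·28.1667 = 9.685705
ŷ(26) = a + b·26 = 9.685705 + 10.733632·26 = 288.760139

288.760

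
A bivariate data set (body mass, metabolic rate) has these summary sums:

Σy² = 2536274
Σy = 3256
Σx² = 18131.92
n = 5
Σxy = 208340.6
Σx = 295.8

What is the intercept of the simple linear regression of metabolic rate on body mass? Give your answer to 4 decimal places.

-818.9914

Sxx = Σx² − (Σx)²/n = 18131.92 − 17499.528 = 632.392
Sxy = Σxy − (Σx)(Σy)/n = 208340.6 − 192624.96 = 15715.64
b = Sxy/Sxx = 15715.64/632.392 = 24.851105
a = ȳ − b·x̄ = 651.2 − 24.851105·59.16 = -818.991372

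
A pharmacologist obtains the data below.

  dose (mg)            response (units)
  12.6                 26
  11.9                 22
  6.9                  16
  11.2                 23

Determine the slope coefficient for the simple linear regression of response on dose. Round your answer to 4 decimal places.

n = 4, Σx = 42.6, Σy = 87, Σxy = 957.4, Σx² = 473.42
Sxx = Σx² − (Σx)²/n = 473.42 − 453.69 = 19.73
Sxy = Σxy − (Σx)(Σy)/n = 957.4 − 926.55 = 30.85
b = Sxy/Sxx = 30.85/19.73 = 1.563609

1.5636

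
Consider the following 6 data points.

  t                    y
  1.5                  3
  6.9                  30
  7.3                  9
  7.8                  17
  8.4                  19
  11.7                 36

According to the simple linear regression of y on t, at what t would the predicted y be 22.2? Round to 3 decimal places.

n = 6, Σx = 43.6, Σy = 114, Σxy = 990.6, Σx² = 371.44
Sxx = Σx² − (Σx)²/n = 371.44 − 316.826667 = 54.613333
Sxy = Σxy − (Σx)(Σy)/n = 990.6 − 828.4 = 162.2
b = Sxy/Sxx = 162.2/54.613333 = 2.969971
a = ȳ − b·x̄ = 19 − 2.969971·7.266667 = -2.581787
Set a + b·x = 22.2: x = (22.2 − (-2.581787)) / 2.969971 = 8.344118

8.344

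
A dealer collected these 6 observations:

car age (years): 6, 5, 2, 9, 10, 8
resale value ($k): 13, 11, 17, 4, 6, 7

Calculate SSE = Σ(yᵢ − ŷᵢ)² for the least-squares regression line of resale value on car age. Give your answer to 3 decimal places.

n = 6, Σx = 40, Σy = 58, Σxy = 319, Σx² = 310, Σy² = 680
Sxx = Σx² − (Σx)²/n = 310 − 266.666667 = 43.333333
Sxy = Σxy − (Σx)(Σy)/n = 319 − 386.666667 = -67.666667
Syy = Σy² − (Σy)²/n = 680 − 560.666667 = 119.333333
b = Sxy/Sxx = -67.666667/43.333333 = -1.561538
SSE = Syy − b·Sxy = 119.333333 − (-1.561538)·(-67.666667) = 13.669231

13.669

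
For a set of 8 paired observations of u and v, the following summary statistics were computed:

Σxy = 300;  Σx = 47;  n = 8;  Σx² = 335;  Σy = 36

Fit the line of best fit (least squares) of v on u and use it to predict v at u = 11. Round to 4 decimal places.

Sxx = Σx² − (Σx)²/n = 335 − 276.125 = 58.875
Sxy = Σxy − (Σx)(Σy)/n = 300 − 211.5 = 88.5
b = Sxy/Sxx = 88.5/58.875 = 1.503185
a = ȳ − b·x̄ = 4.5 − 1.503185·5.875 = -4.331210
ŷ(11) = a + b·11 = -4.331210 + 1.503185·11 = 12.203822

12.2038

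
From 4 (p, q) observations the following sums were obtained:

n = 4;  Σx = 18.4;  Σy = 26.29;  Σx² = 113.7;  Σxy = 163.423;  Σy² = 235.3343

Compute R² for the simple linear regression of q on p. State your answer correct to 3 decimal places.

0.993

Sxx = Σx² − (Σx)²/n = 113.7 − 84.64 = 29.06
Sxy = Σxy − (Σx)(Σy)/n = 163.423 − 120.934 = 42.489
Syy = Σy² − (Σy)²/n = 235.3343 − 172.791025 = 62.543275
R² = Sxy²/(Sxx·Syy) = (42.489)²/(29.06·62.543275) = 0.993292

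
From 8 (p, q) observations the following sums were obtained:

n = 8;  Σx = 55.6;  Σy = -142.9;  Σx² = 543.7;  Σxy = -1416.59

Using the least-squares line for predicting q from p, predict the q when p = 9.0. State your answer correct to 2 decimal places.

-23.38

Sxx = Σx² − (Σx)²/n = 543.7 − 386.42 = 157.28
Sxy = Σxy − (Σx)(Σy)/n = -1416.59 − (-993.155) = -423.435
b = Sxy/Sxx = -423.435/157.28 = -2.692237
a = ȳ − b·x̄ = -17.8625 − (-2.692237)·6.95 = 0.848546
ŷ(9.0) = a + b·9.0 = 0.848546 + (-2.692237)·9 = -23.381585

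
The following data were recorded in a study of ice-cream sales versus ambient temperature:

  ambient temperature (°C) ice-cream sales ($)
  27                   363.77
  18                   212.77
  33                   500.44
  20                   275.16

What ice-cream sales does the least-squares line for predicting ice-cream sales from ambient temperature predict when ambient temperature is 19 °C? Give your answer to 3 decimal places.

n = 4, Σx = 98, Σy = 1352.14, Σxy = 35669.37, Σx² = 2542
Sxx = Σx² − (Σx)²/n = 2542 − 2401 = 141
Sxy = Σxy − (Σx)(Σy)/n = 35669.37 − 33127.43 = 2541.94
b = Sxy/Sxx = 2541.94/141 = 18.027943
a = ȳ − b·x̄ = 338.035 − 18.027943·24.5 = -103.649610
ŷ(19) = a + b·19 = -103.649610 + 18.027943·19 = 238.881312

238.881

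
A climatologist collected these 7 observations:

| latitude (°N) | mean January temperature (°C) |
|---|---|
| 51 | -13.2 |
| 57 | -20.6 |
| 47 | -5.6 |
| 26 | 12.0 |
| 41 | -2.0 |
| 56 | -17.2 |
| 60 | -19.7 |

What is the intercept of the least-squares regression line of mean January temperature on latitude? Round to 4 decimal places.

38.4094

n = 7, Σx = 338, Σy = -66.3, Σxy = -4025.8, Σx² = 17152
Sxx = Σx² − (Σx)²/n = 17152 − 16320.571429 = 831.428571
Sxy = Σxy − (Σx)(Σy)/n = -4025.8 − (-3201.342857) = -824.457143
b = Sxy/Sxx = -824.457143/831.428571 = -0.991615
a = ȳ − b·x̄ = -9.471429 − (-0.991615)·48.285714 = 38.409416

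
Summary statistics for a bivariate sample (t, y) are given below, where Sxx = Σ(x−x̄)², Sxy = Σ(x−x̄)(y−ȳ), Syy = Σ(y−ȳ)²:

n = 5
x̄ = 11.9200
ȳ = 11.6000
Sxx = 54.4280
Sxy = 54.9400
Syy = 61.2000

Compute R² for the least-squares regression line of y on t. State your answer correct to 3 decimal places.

R² = Sxy²/(Sxx·Syy) = (54.94)²/(54.428·61.2) = 0.906157

0.906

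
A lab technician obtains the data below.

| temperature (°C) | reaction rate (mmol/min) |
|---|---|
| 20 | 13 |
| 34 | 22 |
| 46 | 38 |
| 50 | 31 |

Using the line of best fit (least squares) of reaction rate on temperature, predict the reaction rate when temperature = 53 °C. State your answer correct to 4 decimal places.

n = 4, Σx = 150, Σy = 104, Σxy = 4306, Σx² = 6172
Sxx = Σx² − (Σx)²/n = 6172 − 5625 = 547
Sxy = Σxy − (Σx)(Σy)/n = 4306 − 3900 = 406
b = Sxy/Sxx = 406/547 = 0.742230
a = ȳ − b·x̄ = 26 − 0.742230·37.5 = -1.833638
ŷ(53) = a + b·53 = -1.833638 + 0.742230·53 = 37.504570

37.5046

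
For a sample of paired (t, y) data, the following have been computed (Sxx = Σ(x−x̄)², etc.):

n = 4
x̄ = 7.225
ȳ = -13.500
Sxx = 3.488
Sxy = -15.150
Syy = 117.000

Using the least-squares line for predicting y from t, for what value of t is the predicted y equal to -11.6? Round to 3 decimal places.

6.788

b = Sxy/Sxx = -15.15/3.488 = -4.343463
a = ȳ − b·x̄ = -13.5 − (-4.343463)·7.225 = 17.881522
Set a + b·x = -11.6: x = (-11.6 − 17.881522) / (-4.343463) = 6.787561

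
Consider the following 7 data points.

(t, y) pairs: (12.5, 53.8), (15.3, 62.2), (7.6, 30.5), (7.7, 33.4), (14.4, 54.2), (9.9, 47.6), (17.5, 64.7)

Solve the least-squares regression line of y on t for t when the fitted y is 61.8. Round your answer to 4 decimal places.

15.8463

n = 7, Σx = 84.9, Σy = 346.4, Σxy = 4497.11, Σx² = 1119.01
Sxx = Σx² − (Σx)²/n = 1119.01 − 1029.715714 = 89.294286
Sxy = Σxy − (Σx)(Σy)/n = 4497.11 − 4201.337143 = 295.772857
b = Sxy/Sxx = 295.772857/89.294286 = 3.312338
a = ȳ − b·x̄ = 49.485714 − 3.312338·12.128571 = 9.311786
Set a + b·x = 61.8: x = (61.8 − 9.311786) / 3.312338 = 15.846273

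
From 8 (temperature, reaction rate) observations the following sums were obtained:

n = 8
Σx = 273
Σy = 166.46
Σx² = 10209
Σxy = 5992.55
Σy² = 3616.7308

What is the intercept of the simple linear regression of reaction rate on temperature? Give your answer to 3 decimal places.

Sxx = Σx² − (Σx)²/n = 10209 − 9316.125 = 892.875
Sxy = Σxy − (Σx)(Σy)/n = 5992.55 − 5680.4475 = 312.1025
b = Sxy/Sxx = 312.1025/892.875 = 0.349548
a = ȳ − b·x̄ = 20.8075 − 0.349548·34.125 = 8.879181

8.879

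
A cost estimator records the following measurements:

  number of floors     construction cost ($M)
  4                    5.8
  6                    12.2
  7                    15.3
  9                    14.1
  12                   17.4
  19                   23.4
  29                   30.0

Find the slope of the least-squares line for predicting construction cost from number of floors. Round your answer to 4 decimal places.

n = 7, Σx = 86, Σy = 118.2, Σxy = 1853.8, Σx² = 1528
Sxx = Σx² − (Σx)²/n = 1528 − 1056.571429 = 471.428571
Sxy = Σxy − (Σx)(Σy)/n = 1853.8 − 1452.171429 = 401.628571
b = Sxy/Sxx = 401.628571/471.428571 = 0.851939

0.8519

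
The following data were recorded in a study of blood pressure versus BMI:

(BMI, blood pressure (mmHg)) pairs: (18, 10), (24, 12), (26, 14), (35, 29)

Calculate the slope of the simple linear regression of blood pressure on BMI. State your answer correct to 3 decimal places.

n = 4, Σx = 103, Σy = 65, Σxy = 1847, Σx² = 2801
Sxx = Σx² − (Σx)²/n = 2801 − 2652.25 = 148.75
Sxy = Σxy − (Σx)(Σy)/n = 1847 − 1673.75 = 173.25
b = Sxy/Sxx = 173.25/148.75 = 1.164706

1.165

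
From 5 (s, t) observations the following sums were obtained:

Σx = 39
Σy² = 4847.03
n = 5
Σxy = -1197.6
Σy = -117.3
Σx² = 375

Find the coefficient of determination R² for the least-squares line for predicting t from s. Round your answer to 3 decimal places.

0.539

Sxx = Σx² − (Σx)²/n = 375 − 304.2 = 70.8
Sxy = Σxy − (Σx)(Σy)/n = -1197.6 − (-914.94) = -282.66
Syy = Σy² − (Σy)²/n = 4847.03 − 2751.858 = 2095.172
R² = Sxy²/(Sxx·Syy) = (-282.66)²/(70.8·2095.172) = 0.538612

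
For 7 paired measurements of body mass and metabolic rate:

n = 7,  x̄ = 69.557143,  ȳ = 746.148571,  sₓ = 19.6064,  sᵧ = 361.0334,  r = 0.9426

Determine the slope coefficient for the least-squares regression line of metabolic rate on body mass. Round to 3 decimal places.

b = r · sᵧ/sₓ = 0.9426 · 361.0334/19.6064 = 17.357092

17.357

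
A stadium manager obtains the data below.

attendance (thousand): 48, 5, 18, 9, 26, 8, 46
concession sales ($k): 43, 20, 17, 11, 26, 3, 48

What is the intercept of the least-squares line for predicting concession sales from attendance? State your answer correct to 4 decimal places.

n = 7, Σx = 160, Σy = 168, Σxy = 5477, Σx² = 5590
Sxx = Σx² − (Σx)²/n = 5590 − 3657.142857 = 1932.857143
Sxy = Σxy − (Σx)(Σy)/n = 5477 − 3840 = 1637
b = Sxy/Sxx = 1637/1932.857143 = 0.846933
a = ȳ − b·x̄ = 24 − 0.846933·22.857143 = 4.641537

4.6415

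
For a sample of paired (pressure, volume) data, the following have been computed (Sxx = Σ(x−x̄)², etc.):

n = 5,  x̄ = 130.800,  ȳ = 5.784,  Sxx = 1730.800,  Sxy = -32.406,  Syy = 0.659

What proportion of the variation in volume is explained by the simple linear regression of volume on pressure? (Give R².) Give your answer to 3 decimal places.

0.921

R² = Sxy²/(Sxx·Syy) = (-32.406)²/(1730.8·0.659) = 0.920701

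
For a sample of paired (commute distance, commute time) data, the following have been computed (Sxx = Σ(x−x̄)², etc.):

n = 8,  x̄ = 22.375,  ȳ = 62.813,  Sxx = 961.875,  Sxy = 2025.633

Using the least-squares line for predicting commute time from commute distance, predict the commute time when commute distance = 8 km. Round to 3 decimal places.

b = Sxy/Sxx = 2025.633/961.875 = 2.105921
a = ȳ − b·x̄ = 62.813 − 2.105921·22.375 = 15.693012
ŷ(8) = a + b·8 = 15.693012 + 2.105921·8 = 32.540382

32.540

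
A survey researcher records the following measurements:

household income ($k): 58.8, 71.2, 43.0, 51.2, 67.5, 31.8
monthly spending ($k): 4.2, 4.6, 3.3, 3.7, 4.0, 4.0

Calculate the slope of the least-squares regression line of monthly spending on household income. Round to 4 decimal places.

0.0176

n = 6, Σx = 323.5, Σy = 23.8, Σxy = 1303.02, Σx² = 18564.81
Sxx = Σx² − (Σx)²/n = 18564.81 − 17442.041667 = 1122.768333
Sxy = Σxy − (Σx)(Σy)/n = 1303.02 − 1283.216667 = 19.803333
b = Sxy/Sxx = 19.803333/1122.768333 = 0.017638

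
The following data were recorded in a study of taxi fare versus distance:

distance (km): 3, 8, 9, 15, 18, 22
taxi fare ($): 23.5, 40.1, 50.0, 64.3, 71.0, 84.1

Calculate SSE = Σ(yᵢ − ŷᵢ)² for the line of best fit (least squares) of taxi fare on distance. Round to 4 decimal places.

41.4398

n = 6, Σx = 75, Σy = 333, Σxy = 4934, Σx² = 1187, Σy² = 20908.56
Sxx = Σx² − (Σx)²/n = 1187 − 937.5 = 249.5
Sxy = Σxy − (Σx)(Σy)/n = 4934 − 4162.5 = 771.5
Syy = Σy² − (Σy)²/n = 20908.56 − 18481.5 = 2427.06
b = Sxy/Sxx = 771.5/249.5 = 3.092184
SSE = Syy − b·Sxy = 2427.06 − 3.092184·771.5 = 41.439760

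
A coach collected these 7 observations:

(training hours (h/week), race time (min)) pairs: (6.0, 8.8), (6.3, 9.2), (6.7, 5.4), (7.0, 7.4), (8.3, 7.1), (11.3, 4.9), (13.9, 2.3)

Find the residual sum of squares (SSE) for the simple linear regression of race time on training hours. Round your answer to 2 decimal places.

n = 7, Σx = 59.5, Σy = 45.1, Σxy = 345.01, Σx² = 559.37, Σy² = 325.71
Sxx = Σx² − (Σx)²/n = 559.37 − 505.75 = 53.62
Sxy = Σxy − (Σx)(Σy)/n = 345.01 − 383.35 = -38.34
Syy = Σy² − (Σy)²/n = 325.71 − 290.572857 = 35.137143
b = Sxy/Sxx = -38.34/53.62 = -0.715032
SSE = Syy − b·Sxy = 35.137143 − (-0.715032)·(-38.34) = 7.722827

7.72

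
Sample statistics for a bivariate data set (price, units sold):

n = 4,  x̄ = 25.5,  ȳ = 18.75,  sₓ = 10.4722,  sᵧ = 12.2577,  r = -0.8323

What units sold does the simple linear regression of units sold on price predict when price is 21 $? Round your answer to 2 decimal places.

b = r · sᵧ/sₓ = -0.8323 · 12.2577/10.4722 = -0.974206
a = ȳ − b·x̄ = 18.75 − (-0.974206)·25.5 = 43.592262
ŷ(21) = a + b·21 = 43.592262 + (-0.974206)·21 = 23.133929

23.13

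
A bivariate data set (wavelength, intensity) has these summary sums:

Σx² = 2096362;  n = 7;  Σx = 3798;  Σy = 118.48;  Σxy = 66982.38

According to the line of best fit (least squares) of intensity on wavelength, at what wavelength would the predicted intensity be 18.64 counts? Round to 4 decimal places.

Sxx = Σx² − (Σx)²/n = 2096362 − 2060686.285714 = 35675.714286
Sxy = Σxy − (Σx)(Σy)/n = 66982.38 − 64283.862857 = 2698.517143
b = Sxy/Sxx = 2698.517143/35675.714286 = 0.075640
a = ȳ − b·x̄ = 16.925714 − 0.075640·542.571429 = -24.114482
Set a + b·x = 18.64: x = (18.64 − (-24.114482)) / 0.075640 = 565.235123

565.2351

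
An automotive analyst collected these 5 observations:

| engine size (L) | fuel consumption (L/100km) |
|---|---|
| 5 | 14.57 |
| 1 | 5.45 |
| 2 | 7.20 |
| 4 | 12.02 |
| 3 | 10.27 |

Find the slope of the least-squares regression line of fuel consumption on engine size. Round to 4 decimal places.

n = 5, Σx = 15, Σy = 49.51, Σxy = 171.59, Σx² = 55
Sxx = Σx² − (Σx)²/n = 55 − 45 = 10
Sxy = Σxy − (Σx)(Σy)/n = 171.59 − 148.53 = 23.06
b = Sxy/Sxx = 23.06/10 = 2.306

2.3060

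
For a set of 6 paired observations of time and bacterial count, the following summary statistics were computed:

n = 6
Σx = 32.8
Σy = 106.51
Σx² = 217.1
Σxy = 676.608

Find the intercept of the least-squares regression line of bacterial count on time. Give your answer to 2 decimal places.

4.10

Sxx = Σx² − (Σx)²/n = 217.1 − 179.306667 = 37.793333
Sxy = Σxy − (Σx)(Σy)/n = 676.608 − 582.254667 = 94.353333
b = Sxy/Sxx = 94.353333/37.793333 = 2.496560
a = ȳ − b·x̄ = 17.751667 − 2.496560·5.466667 = 4.103804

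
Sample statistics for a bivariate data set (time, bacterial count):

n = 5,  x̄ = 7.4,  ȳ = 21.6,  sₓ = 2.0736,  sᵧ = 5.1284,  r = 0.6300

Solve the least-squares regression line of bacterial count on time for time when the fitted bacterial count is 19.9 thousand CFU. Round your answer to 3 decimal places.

6.309

b = r · sᵧ/sₓ = 0.63 · 5.1284/2.0736 = 1.558108
a = ȳ − b·x̄ = 21.6 − 1.558108·7.4 = 10.070003
Set a + b·x = 19.9: x = (19.9 − 10.070003) / 1.558108 = 6.308933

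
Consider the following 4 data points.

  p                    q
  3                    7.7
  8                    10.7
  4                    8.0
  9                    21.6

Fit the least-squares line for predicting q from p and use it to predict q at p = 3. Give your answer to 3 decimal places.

6.565

n = 4, Σx = 24, Σy = 48, Σxy = 335.1, Σx² = 170
Sxx = Σx² − (Σx)²/n = 170 − 144 = 26
Sxy = Σxy − (Σx)(Σy)/n = 335.1 − 288 = 47.1
b = Sxy/Sxx = 47.1/26 = 1.811538
a = ȳ − b·x̄ = 12 − 1.811538·6 = 1.130769
ŷ(3) = a + b·3 = 1.130769 + 1.811538·3 = 6.565385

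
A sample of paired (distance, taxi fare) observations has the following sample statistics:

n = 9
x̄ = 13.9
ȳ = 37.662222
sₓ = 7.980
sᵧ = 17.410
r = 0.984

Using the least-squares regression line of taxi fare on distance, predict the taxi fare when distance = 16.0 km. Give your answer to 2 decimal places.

42.17

b = r · sᵧ/sₓ = 0.984 · 17.41/7.98 = 2.146797
a = ȳ − b·x̄ = 37.662222 − 2.146797·13.9 = 7.821744
ŷ(16.0) = a + b·16.0 = 7.821744 + 2.146797·16 = 42.170496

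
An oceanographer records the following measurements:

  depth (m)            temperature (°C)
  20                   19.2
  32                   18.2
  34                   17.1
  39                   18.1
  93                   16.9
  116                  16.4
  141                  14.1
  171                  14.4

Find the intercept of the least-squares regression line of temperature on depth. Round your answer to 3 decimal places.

19.151

n = 8, Σx = 646, Σy = 134.4, Σxy = 10178.3, Σx² = 75328
Sxx = Σx² − (Σx)²/n = 75328 − 52164.5 = 23163.5
Sxy = Σxy − (Σx)(Σy)/n = 10178.3 − 10852.8 = -674.5
b = Sxy/Sxx = -674.5/23163.5 = -0.029119
a = ȳ − b·x̄ = 16.8 − (-0.029119)·80.75 = 19.151366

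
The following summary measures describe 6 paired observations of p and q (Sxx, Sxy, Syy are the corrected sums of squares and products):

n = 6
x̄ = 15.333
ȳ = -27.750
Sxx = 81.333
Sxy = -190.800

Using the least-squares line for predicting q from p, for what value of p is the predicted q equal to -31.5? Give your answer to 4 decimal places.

b = Sxy/Sxx = -190.8/81.333 = -2.345911
a = ȳ − b·x̄ = -27.75 − (-2.345911)·15.333 = 8.219857
Set a + b·x = -31.5: x = (-31.5 − 8.219857) / (-2.345911) = 16.931526

16.9315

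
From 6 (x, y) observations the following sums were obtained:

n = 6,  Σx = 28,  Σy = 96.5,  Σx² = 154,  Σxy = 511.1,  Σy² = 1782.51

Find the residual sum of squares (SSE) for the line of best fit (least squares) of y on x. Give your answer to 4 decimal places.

72.2146

Sxx = Σx² − (Σx)²/n = 154 − 130.666667 = 23.333333
Sxy = Σxy − (Σx)(Σy)/n = 511.1 − 450.333333 = 60.766667
Syy = Σy² − (Σy)²/n = 1782.51 − 1552.041667 = 230.468333
b = Sxy/Sxx = 60.766667/23.333333 = 2.604286
SSE = Syy − b·Sxy = 230.468333 − 2.604286·60.766667 = 72.214571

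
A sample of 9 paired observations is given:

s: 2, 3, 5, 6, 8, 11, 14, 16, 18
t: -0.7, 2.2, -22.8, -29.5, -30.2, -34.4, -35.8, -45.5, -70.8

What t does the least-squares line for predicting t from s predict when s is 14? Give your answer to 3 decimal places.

-46.427

n = 9, Σx = 83, Σy = -267.5, Σxy = -3409.4, Σx² = 1035
Sxx = Σx² − (Σx)²/n = 1035 − 765.444444 = 269.555556
Sxy = Σxy − (Σx)(Σy)/n = -3409.4 − (-2466.944444) = -942.455556
b = Sxy/Sxx = -942.455556/269.555556 = -3.496331
a = ȳ − b·x̄ = -29.722222 − (-3.496331)·9.222222 = 2.521723
ŷ(14) = a + b·14 = 2.521723 + (-3.496331)·14 = -46.426917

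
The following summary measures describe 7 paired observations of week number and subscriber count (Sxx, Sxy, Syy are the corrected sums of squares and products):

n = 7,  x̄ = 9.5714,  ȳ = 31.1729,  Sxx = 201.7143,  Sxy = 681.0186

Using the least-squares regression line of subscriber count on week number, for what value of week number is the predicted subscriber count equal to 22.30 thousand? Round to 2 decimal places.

6.94

b = Sxy/Sxx = 681.0186/201.7143 = 3.376154
a = ȳ − b·x̄ = 31.1729 − 3.376154·9.5714 = -1.141623
Set a + b·x = 22.30: x = (22.30 − (-1.141623)) / 3.376154 = 6.943291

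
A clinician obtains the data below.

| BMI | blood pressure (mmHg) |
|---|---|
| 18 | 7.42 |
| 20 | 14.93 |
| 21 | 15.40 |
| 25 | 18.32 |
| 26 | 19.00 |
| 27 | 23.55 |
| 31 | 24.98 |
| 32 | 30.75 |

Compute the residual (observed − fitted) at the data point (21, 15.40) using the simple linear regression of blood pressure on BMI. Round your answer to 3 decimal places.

1.507

n = 8, Σx = 200, Σy = 154.35, Σxy = 4101.79, Σx² = 5180
Sxx = Σx² − (Σx)²/n = 5180 − 5000 = 180
Sxy = Σxy − (Σx)(Σy)/n = 4101.79 − 3858.75 = 243.04
b = Sxy/Sxx = 243.04/180 = 1.350222
a = ȳ − b·x̄ = 19.29375 − 1.350222·25 = -14.461806
ŷ(21) = -14.461806 + 1.350222·21 = 13.892861
residual = y − ŷ = 15.40 − 13.892861 = 1.507139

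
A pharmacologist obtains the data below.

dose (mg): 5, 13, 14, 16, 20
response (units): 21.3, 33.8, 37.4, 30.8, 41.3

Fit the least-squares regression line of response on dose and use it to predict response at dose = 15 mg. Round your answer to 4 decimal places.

n = 5, Σx = 68, Σy = 164.6, Σxy = 2388.3, Σx² = 1046
Sxx = Σx² − (Σx)²/n = 1046 − 924.8 = 121.2
Sxy = Σxy − (Σx)(Σy)/n = 2388.3 − 2238.56 = 149.74
b = Sxy/Sxx = 149.74/121.2 = 1.235479
a = ȳ − b·x̄ = 32.92 − 1.235479·13.6 = 16.117492
ŷ(15) = a + b·15 = 16.117492 + 1.235479·15 = 34.649670

34.6497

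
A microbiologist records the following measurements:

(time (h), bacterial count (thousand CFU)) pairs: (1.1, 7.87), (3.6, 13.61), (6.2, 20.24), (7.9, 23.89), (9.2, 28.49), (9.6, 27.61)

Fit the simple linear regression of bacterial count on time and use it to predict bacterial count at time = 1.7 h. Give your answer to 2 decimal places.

n = 6, Σx = 37.6, Σy = 121.71, Σxy = 899.036, Σx² = 291.82
Sxx = Σx² − (Σx)²/n = 291.82 − 235.626667 = 56.193333
Sxy = Σxy − (Σx)(Σy)/n = 899.036 − 762.716 = 136.32
b = Sxy/Sxx = 136.32/56.193333 = 2.425911
a = ȳ − b·x̄ = 20.285 − 2.425911·6.266667 = 5.082627
ŷ(1.7) = a + b·1.7 = 5.082627 + 2.425911·1.7 = 9.206675

9.21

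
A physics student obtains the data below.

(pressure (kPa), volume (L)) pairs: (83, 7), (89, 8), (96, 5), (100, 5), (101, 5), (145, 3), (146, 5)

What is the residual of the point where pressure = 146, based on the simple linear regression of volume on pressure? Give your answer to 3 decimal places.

1.258

n = 7, Σx = 760, Σy = 38, Σxy = 3943, Σx² = 86568
Sxx = Σx² − (Σx)²/n = 86568 − 82514.285714 = 4053.714286
Sxy = Σxy − (Σx)(Σy)/n = 3943 − 4125.714286 = -182.714286
b = Sxy/Sxx = -182.714286/4053.714286 = -0.045073
a = ȳ − b·x̄ = 5.428571 − (-0.045073)·108.571429 = 10.322244
ŷ(146) = 10.322244 + (-0.045073)·146 = 3.741542
residual = y − ŷ = 5 − 3.741542 = 1.258458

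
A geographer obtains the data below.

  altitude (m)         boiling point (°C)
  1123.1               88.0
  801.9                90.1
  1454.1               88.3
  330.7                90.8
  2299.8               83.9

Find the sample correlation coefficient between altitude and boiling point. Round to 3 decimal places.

-0.967

n = 5, Σx = 6009.6, Σy = 441.1, Σxy = 522461.8, Σx² = 9417246.56, Σy² = 38942.75
Sxx = Σx² − (Σx)²/n = 9417246.56 − 7223058.432 = 2194188.128
Sxy = Σxy − (Σx)(Σy)/n = 522461.8 − 530166.912 = -7705.112
Syy = Σy² − (Σy)²/n = 38942.75 − 38913.842 = 28.908
r = Sxy/√(Sxx·Syy) = -7705.112/√(63429590.404224) = -7705.112/7964.269609 = -0.967460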